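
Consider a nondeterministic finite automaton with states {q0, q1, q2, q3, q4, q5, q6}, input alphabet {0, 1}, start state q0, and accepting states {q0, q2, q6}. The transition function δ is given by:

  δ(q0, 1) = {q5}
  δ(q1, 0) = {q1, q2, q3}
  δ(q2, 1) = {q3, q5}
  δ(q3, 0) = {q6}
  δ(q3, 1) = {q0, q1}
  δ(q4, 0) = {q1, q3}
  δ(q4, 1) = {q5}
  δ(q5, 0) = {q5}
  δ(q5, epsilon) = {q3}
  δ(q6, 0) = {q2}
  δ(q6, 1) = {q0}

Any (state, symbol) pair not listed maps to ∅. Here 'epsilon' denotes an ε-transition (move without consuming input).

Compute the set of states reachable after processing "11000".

Start in {q0}.
Read '1': q0→{q5}; union {q5}; ε-closure = {q3, q5}.
Read '1': q3→{q0, q1}, q5→∅; now {q0, q1}.
Read '0': q0→∅, q1→{q1, q2, q3}; now {q1, q2, q3}.
Read '0': q1→{q1, q2, q3}, q2→∅, q3→{q6}; now {q1, q2, q3, q6}.
Read '0': q1→{q1, q2, q3}, q2→∅, q3→{q6}, q6→{q2}; now {q1, q2, q3, q6}.

{q1, q2, q3, q6}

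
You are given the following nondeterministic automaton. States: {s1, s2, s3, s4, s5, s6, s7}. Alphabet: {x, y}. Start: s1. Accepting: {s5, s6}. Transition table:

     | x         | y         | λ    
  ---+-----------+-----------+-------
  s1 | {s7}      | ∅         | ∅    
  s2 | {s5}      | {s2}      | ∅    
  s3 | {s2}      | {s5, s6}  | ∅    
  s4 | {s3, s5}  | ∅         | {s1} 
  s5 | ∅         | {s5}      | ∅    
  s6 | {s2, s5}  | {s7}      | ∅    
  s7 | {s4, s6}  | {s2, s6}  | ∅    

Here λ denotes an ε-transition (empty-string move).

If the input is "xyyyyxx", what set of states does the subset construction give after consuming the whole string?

Start in {s1}.
Read 'x': {s1} → {s7}.
Read 'y': {s7} → {s2, s6}.
Read 'y': {s2, s6} → {s2, s7}.
Read 'y': {s2, s7} → {s2, s6}.
Read 'y': {s2, s6} → {s2, s7}.
Read 'x': {s2, s7} → {s1, s4, s5, s6}.
Read 'x': {s1, s4, s5, s6} → {s2, s3, s5, s7}.

{s2, s3, s5, s7}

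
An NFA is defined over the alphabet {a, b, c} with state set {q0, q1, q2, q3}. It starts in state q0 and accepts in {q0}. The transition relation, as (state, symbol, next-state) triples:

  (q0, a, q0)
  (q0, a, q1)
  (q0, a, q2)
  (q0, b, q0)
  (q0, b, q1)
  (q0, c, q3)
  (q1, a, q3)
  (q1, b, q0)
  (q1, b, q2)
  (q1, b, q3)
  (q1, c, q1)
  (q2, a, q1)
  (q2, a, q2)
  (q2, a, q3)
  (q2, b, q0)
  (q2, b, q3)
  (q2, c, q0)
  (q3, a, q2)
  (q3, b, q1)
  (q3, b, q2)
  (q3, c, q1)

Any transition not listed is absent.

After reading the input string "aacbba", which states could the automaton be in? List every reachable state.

{q0, q1, q2, q3}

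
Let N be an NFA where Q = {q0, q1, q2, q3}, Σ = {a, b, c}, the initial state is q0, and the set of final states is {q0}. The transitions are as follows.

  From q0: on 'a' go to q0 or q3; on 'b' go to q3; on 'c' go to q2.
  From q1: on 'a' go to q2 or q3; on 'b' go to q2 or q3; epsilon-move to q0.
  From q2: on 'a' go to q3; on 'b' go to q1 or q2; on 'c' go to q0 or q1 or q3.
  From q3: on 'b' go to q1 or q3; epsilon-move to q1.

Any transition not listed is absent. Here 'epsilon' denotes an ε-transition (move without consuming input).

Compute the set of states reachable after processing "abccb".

Start in {q0}.
Read 'a': {q0} → {q0, q1, q3}.
Read 'b': {q0, q1, q3} → {q0, q1, q2, q3}.
Read 'c': {q0, q1, q2, q3} → {q0, q1, q2, q3}.
Read 'c': {q0, q1, q2, q3} → {q0, q1, q2, q3}.
Read 'b': {q0, q1, q2, q3} → {q0, q1, q2, q3}.

{q0, q1, q2, q3}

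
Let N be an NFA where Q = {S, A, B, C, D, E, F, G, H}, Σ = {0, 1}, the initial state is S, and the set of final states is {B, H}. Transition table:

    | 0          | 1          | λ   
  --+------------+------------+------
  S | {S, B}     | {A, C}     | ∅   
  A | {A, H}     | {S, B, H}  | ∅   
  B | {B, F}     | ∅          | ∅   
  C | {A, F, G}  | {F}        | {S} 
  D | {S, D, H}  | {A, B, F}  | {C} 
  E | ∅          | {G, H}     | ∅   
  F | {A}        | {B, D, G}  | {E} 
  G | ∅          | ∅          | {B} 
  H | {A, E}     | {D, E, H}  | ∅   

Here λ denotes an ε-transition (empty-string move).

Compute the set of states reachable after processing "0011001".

{S, A, B, C, D, E, F, G, H}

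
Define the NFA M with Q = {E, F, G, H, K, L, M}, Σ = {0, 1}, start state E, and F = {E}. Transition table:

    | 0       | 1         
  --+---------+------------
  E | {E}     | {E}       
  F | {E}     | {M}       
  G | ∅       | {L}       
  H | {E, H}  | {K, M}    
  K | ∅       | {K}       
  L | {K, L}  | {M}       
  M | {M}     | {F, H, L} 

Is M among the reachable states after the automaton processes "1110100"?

Start in {E}.
Read '1': E→{E}; now {E}.
Read '1': E→{E}; now {E}.
Read '1': E→{E}; now {E}.
Read '0': E→{E}; now {E}.
Read '1': E→{E}; now {E}.
Read '0': E→{E}; now {E}.
Read '0': E→{E}; now {E}.
State M is not in {E}.

No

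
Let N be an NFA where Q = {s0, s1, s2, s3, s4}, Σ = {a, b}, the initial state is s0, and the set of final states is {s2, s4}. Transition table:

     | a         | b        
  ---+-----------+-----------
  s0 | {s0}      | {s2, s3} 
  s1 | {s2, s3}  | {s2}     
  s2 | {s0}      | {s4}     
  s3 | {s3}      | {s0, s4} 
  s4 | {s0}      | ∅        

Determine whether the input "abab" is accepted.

Start in {s0}.
Read 'a': {s0} → {s0}.
Read 'b': {s0} → {s2, s3}.
Read 'a': {s2, s3} → {s0, s3}.
Read 'b': {s0, s3} → {s0, s2, s3, s4}.
The final set {s0, s2, s3, s4} contains the accepting states s2, s4.

Yes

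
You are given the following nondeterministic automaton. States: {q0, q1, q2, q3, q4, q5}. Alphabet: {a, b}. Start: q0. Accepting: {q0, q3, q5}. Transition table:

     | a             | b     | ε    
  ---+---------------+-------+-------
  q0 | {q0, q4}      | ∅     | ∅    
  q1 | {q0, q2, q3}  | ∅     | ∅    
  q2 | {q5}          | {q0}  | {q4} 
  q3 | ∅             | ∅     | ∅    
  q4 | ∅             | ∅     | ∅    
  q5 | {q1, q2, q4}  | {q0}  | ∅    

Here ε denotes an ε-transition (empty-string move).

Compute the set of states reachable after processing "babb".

Start in {q0}.
Read 'b': {q0} → ∅.
The set is empty and remains empty for the remaining 3 symbols.

∅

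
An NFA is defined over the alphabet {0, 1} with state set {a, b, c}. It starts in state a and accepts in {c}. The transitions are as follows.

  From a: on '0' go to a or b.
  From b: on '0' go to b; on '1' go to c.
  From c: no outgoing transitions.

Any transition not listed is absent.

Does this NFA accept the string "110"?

Start in {a}.
Read '1': a→∅; now ∅.
The set is empty and remains empty for the remaining 2 symbols.
The final set ∅ contains no accepting state.

No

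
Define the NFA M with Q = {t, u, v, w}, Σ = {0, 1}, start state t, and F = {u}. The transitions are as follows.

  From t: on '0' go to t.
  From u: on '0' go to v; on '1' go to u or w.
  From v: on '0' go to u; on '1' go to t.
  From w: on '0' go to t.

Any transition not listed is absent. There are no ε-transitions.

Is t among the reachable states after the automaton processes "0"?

Yes

Start in {t}.
Read '0': {t} → {t}.
State t is in {t}.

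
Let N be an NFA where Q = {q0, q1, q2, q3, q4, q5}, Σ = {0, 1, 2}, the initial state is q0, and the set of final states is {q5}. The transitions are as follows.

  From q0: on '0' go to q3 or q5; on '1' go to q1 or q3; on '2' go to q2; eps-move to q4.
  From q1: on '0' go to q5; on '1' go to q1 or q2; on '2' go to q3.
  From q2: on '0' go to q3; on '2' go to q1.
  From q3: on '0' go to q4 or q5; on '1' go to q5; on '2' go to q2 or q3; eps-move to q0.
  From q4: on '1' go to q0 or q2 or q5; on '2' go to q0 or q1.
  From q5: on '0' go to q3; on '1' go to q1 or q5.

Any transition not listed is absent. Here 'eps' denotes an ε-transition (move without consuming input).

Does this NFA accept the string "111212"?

Start: ε-closure({q0}) = {q0, q4}.
Read '1': q0→{q1, q3}, q4→{q0, q2, q5}; union {q0, q1, q2, q3, q5}; ε-closure = {q0, q1, q2, q3, q4, q5}.
Read '1': q0→{q1, q3}, q1→{q1, q2}, q2→∅, q3→{q5}, q4→{q0, q2, q5}, q5→{q1, q5}; union {q0, q1, q2, q3, q5}; ε-closure = {q0, q1, q2, q3, q4, q5}.
Read '1': q0→{q1, q3}, q1→{q1, q2}, q2→∅, q3→{q5}, q4→{q0, q2, q5}, q5→{q1, q5}; union {q0, q1, q2, q3, q5}; ε-closure = {q0, q1, q2, q3, q4, q5}.
Read '2': q0→{q2}, q1→{q3}, q2→{q1}, q3→{q2, q3}, q4→{q0, q1}, q5→∅; union {q0, q1, q2, q3}; ε-closure = {q0, q1, q2, q3, q4}.
Read '1': q0→{q1, q3}, q1→{q1, q2}, q2→∅, q3→{q5}, q4→{q0, q2, q5}; union {q0, q1, q2, q3, q5}; ε-closure = {q0, q1, q2, q3, q4, q5}.
Read '2': q0→{q2}, q1→{q3}, q2→{q1}, q3→{q2, q3}, q4→{q0, q1}, q5→∅; union {q0, q1, q2, q3}; ε-closure = {q0, q1, q2, q3, q4}.
The final set {q0, q1, q2, q3, q4} contains no accepting state.

No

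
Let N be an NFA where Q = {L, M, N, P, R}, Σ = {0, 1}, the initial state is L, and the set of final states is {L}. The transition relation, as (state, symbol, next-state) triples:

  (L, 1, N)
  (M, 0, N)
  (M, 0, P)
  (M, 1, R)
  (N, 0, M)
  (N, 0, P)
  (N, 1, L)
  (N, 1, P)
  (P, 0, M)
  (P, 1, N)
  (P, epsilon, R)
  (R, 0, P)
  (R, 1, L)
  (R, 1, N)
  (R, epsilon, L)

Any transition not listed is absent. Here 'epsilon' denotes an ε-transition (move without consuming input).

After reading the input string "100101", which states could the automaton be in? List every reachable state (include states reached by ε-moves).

{L, N, R}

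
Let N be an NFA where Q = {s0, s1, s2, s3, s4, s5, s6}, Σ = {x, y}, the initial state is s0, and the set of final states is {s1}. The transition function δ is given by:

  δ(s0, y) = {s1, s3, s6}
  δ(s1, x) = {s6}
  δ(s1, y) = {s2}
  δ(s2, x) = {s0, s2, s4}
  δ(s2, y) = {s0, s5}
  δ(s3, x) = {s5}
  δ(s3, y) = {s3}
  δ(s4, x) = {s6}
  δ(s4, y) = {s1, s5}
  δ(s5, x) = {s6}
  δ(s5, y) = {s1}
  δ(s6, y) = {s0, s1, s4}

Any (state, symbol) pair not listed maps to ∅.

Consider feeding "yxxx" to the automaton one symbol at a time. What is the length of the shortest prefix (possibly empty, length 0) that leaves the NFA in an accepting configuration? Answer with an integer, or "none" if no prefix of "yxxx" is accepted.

1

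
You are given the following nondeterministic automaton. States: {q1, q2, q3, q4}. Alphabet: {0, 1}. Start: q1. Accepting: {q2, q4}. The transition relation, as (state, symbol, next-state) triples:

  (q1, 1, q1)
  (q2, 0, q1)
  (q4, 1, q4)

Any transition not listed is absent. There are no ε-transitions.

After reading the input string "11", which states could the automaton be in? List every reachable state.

{q1}

Start in {q1}.
Read '1': {q1} → {q1}.
Read '1': {q1} → {q1}.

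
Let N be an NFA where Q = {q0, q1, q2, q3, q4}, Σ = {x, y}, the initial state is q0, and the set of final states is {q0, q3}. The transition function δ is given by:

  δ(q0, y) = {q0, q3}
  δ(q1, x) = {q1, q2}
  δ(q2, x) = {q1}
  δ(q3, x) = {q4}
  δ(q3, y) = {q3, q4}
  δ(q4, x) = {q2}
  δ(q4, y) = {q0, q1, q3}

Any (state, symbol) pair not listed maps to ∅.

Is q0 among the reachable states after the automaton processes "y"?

Yes

Start in {q0}.
Read 'y': {q0} → {q0, q3}.
State q0 is in {q0, q3}.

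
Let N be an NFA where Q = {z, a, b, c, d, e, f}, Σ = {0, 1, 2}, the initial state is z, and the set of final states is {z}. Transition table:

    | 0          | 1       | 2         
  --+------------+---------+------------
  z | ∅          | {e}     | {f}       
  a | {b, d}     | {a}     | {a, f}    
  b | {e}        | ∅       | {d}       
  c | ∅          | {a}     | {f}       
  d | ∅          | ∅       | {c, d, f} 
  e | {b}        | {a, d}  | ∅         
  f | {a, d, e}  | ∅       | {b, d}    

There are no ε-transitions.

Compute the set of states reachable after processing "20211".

{a}

Start in {z}.
Read '2': {z} → {f}.
Read '0': {f} → {a, d, e}.
Read '2': {a, d, e} → {a, c, d, f}.
Read '1': {a, c, d, f} → {a}.
Read '1': {a} → {a}.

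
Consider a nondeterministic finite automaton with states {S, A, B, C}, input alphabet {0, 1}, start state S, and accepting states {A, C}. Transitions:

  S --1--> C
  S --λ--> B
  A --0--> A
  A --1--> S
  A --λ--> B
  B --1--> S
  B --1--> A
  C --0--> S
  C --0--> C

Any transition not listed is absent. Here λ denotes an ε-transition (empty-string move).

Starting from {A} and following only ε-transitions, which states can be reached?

{A, B}

Begin with {A}.
ε-move A → B; add B.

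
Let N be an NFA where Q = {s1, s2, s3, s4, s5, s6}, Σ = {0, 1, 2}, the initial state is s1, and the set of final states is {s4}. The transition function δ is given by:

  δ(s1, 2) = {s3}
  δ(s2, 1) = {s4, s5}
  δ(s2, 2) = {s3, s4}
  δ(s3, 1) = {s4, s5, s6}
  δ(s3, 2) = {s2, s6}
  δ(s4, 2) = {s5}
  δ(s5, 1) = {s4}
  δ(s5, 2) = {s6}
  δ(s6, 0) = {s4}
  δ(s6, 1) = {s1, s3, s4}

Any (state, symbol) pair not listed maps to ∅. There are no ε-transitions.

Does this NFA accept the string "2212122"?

Start in {s1}.
Read '2': s1→{s3}; now {s3}.
Read '2': s3→{s2, s6}; now {s2, s6}.
Read '1': s2→{s4, s5}, s6→{s1, s3, s4}; now {s1, s3, s4, s5}.
Read '2': s1→{s3}, s3→{s2, s6}, s4→{s5}, s5→{s6}; now {s2, s3, s5, s6}.
Read '1': s2→{s4, s5}, s3→{s4, s5, s6}, s5→{s4}, s6→{s1, s3, s4}; now {s1, s3, s4, s5, s6}.
Read '2': s1→{s3}, s3→{s2, s6}, s4→{s5}, s5→{s6}, s6→∅; now {s2, s3, s5, s6}.
Read '2': s2→{s3, s4}, s3→{s2, s6}, s5→{s6}, s6→∅; now {s2, s3, s4, s6}.
The final set {s2, s3, s4, s6} contains the accepting state s4.

Yes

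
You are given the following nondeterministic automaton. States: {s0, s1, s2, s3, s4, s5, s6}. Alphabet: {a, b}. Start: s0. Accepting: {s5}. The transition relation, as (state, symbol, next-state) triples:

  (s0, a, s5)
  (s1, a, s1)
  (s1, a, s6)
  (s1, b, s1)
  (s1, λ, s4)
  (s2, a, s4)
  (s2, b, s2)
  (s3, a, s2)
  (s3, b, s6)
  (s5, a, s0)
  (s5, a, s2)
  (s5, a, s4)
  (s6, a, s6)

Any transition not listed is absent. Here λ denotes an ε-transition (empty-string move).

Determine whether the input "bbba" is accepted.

Start in {s0}.
Read 'b': {s0} → ∅.
The set is empty and remains empty for the remaining 3 symbols.
The final set ∅ contains no accepting state.

No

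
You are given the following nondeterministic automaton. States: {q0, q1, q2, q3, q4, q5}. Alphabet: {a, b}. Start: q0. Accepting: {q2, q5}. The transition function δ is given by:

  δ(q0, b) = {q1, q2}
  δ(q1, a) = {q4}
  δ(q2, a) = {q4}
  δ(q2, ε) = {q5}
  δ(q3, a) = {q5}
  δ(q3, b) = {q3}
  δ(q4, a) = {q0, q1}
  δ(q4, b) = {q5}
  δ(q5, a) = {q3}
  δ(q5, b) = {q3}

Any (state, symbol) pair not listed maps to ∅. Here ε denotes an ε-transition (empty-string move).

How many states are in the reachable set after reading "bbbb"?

Start in {q0}.
Read 'b': {q0} → {q1, q2, q5}.
Read 'b': {q1, q2, q5} → {q3}.
Read 'b': {q3} → {q3}.
Read 'b': {q3} → {q3}.
That set has 1 state.

1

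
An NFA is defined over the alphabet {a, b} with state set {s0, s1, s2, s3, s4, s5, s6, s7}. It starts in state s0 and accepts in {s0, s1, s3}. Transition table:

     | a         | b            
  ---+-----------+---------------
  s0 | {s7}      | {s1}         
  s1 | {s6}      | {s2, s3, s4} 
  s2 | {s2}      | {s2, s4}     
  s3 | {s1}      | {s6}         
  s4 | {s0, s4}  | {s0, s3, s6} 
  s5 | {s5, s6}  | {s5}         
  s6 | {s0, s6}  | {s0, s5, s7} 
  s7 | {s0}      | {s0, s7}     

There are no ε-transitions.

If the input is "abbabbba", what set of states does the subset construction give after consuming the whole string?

Start in {s0}.
Read 'a': {s0} → {s7}.
Read 'b': {s7} → {s0, s7}.
Read 'b': {s0, s7} → {s0, s1, s7}.
Read 'a': {s0, s1, s7} → {s0, s6, s7}.
Read 'b': {s0, s6, s7} → {s0, s1, s5, s7}.
Read 'b': {s0, s1, s5, s7} → {s0, s1, s2, s3, s4, s5, s7}.
Read 'b': {s0, s1, s2, s3, s4, s5, s7} → {s0, s1, s2, s3, s4, s5, s6, s7}.
Read 'a': {s0, s1, s2, s3, s4, s5, s6, s7} → {s0, s1, s2, s4, s5, s6, s7}.

{s0, s1, s2, s4, s5, s6, s7}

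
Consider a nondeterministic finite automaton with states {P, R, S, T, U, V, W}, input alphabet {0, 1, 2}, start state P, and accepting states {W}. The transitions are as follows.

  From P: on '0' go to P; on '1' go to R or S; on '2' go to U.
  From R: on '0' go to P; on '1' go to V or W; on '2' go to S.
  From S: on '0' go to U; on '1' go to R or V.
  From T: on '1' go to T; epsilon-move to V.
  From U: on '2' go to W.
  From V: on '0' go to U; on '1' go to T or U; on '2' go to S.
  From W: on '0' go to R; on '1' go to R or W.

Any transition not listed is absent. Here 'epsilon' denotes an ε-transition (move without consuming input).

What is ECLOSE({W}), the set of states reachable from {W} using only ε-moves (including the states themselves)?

Begin with {W}.
No ε-moves leave this set, so the closure equals the set itself.

{W}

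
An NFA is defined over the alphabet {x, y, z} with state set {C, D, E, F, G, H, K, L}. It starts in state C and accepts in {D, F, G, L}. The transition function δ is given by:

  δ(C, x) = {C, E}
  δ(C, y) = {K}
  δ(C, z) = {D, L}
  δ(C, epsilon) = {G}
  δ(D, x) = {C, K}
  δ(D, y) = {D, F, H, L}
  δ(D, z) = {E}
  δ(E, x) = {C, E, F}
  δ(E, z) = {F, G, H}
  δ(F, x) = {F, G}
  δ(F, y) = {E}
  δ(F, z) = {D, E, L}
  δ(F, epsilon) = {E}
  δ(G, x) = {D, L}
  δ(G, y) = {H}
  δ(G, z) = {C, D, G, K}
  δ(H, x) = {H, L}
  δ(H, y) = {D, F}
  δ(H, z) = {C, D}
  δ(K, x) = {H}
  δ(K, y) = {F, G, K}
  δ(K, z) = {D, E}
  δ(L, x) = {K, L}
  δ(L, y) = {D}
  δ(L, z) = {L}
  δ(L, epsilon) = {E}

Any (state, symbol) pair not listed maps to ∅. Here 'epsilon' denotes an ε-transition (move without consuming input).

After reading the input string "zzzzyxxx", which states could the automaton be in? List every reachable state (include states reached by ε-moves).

Start: ε-closure({C}) = {C, G}.
Read 'z': {C, G} → {C, D, E, G, K, L}.
Read 'z': {C, D, E, G, K, L} → {C, D, E, F, G, H, K, L}.
Read 'z': {C, D, E, F, G, H, K, L} → {C, D, E, F, G, H, K, L}.
Read 'z': {C, D, E, F, G, H, K, L} → {C, D, E, F, G, H, K, L}.
Read 'y': {C, D, E, F, G, H, K, L} → {D, E, F, G, H, K, L}.
Read 'x': {D, E, F, G, H, K, L} → {C, D, E, F, G, H, K, L}.
Read 'x': {C, D, E, F, G, H, K, L} → {C, D, E, F, G, H, K, L}.
Read 'x': {C, D, E, F, G, H, K, L} → {C, D, E, F, G, H, K, L}.

{C, D, E, F, G, H, K, L}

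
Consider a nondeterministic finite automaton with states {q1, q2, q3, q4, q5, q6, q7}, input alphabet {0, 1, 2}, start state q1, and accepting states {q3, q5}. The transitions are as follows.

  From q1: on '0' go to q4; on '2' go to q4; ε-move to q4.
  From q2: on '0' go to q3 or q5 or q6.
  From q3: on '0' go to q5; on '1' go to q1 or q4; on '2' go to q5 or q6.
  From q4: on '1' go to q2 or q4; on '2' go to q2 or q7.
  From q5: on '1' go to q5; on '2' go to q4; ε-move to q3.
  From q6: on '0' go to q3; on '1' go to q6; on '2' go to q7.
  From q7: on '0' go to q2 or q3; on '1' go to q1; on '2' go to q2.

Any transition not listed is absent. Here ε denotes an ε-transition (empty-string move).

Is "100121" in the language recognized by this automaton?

Yes

Start: ε-closure({q1}) = {q1, q4}.
Read '1': q1→∅, q4→{q2, q4}; now {q2, q4}.
Read '0': q2→{q3, q5, q6}, q4→∅; now {q3, q5, q6}.
Read '0': q3→{q5}, q5→∅, q6→{q3}; now {q3, q5}.
Read '1': q3→{q1, q4}, q5→{q5}; union {q1, q4, q5}; ε-closure = {q1, q3, q4, q5}.
Read '2': q1→{q4}, q3→{q5, q6}, q4→{q2, q7}, q5→{q4}; union {q2, q4, q5, q6, q7}; ε-closure = {q2, q3, q4, q5, q6, q7}.
Read '1': q2→∅, q3→{q1, q4}, q4→{q2, q4}, q5→{q5}, q6→{q6}, q7→{q1}; union {q1, q2, q4, q5, q6}; ε-closure = {q1, q2, q3, q4, q5, q6}.
The final set {q1, q2, q3, q4, q5, q6} contains the accepting states q3, q5.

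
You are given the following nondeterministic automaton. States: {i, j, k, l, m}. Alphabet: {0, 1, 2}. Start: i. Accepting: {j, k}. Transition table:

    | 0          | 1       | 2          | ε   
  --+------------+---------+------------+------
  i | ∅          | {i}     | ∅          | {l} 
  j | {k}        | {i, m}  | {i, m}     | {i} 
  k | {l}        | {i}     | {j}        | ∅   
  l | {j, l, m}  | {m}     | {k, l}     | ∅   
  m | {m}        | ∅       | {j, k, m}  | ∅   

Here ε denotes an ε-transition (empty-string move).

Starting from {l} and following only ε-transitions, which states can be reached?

Begin with {l}.
No ε-moves leave this set, so the closure equals the set itself.

{l}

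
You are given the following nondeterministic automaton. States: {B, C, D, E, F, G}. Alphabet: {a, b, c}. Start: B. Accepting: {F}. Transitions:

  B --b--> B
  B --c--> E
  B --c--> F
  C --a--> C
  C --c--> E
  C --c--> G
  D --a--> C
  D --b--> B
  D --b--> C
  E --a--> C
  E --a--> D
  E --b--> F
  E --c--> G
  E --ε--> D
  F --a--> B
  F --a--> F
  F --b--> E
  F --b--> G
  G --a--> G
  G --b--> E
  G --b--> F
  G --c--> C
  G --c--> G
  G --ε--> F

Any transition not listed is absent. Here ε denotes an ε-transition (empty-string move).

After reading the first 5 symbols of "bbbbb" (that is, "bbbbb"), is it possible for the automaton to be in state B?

Start in {B}.
Read 'b': {B} → {B}.
Read 'b': {B} → {B}.
Read 'b': {B} → {B}.
Read 'b': {B} → {B}.
Read 'b': {B} → {B}.
State B is in {B}.

Yes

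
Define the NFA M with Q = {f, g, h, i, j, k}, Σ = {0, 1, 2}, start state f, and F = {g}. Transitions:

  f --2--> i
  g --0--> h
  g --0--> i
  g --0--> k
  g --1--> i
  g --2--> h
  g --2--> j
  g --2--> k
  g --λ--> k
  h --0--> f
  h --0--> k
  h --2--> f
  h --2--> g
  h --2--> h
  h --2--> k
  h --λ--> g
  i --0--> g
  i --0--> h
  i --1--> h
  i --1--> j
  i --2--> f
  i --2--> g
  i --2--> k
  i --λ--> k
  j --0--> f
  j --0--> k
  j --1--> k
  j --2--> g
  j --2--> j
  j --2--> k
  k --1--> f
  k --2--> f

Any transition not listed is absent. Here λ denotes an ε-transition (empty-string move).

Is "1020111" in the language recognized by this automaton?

No

Start in {f}.
Read '1': f→∅; now ∅.
The set is empty and remains empty for the remaining 6 symbols.
The final set ∅ contains no accepting state.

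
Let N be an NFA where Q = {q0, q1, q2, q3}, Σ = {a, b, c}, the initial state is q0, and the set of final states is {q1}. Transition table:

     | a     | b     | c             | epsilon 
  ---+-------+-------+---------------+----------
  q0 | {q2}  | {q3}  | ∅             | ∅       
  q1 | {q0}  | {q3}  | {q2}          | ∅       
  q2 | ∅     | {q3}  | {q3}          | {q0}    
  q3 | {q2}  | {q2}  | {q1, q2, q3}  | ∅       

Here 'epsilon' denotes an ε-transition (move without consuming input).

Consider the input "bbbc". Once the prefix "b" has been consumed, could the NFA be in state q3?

Start in {q0}.
Read 'b': q0→{q3}; now {q3}.
State q3 is in {q3}.

Yes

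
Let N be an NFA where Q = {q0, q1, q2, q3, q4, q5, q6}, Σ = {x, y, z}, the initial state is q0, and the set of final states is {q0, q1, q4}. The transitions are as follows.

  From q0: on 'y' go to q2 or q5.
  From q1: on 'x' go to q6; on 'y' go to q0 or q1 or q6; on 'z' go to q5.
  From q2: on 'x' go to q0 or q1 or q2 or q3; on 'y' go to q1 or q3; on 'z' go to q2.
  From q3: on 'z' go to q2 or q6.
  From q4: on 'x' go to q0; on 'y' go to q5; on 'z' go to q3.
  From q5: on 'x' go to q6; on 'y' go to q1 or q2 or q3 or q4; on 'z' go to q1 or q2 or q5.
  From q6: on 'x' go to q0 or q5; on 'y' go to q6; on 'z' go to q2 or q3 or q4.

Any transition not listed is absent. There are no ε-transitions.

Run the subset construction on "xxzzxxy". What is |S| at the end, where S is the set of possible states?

0

Start in {q0}.
Read 'x': q0→∅; now ∅.
The set is empty and remains empty for the remaining 6 symbols.
That set has 0 states.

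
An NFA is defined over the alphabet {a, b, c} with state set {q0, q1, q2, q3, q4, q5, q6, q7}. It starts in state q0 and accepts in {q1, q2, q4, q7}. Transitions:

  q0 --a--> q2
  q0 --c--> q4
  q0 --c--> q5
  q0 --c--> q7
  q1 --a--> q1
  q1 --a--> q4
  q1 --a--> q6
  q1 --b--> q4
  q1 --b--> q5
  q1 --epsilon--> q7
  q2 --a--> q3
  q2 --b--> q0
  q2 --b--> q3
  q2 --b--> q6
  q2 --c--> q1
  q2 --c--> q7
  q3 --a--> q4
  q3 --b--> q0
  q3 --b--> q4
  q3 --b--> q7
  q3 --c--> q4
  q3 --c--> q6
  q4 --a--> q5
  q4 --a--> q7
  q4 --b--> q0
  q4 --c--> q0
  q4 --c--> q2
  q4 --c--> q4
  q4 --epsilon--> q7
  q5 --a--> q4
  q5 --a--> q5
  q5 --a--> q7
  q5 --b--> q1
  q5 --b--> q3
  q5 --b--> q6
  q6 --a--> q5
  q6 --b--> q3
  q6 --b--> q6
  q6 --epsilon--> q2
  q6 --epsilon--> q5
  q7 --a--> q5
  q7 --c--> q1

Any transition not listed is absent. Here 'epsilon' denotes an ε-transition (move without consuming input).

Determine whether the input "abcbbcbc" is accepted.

Yes

Start in {q0}.
Read 'a': q0→{q2}; now {q2}.
Read 'b': q2→{q0, q3, q6}; union {q0, q3, q6}; ε-closure = {q0, q2, q3, q5, q6}.
Read 'c': q0→{q4, q5, q7}, q2→{q1, q7}, q3→{q4, q6}, q5→∅, q6→∅; union {q1, q4, q5, q6, q7}; ε-closure = {q1, q2, q4, q5, q6, q7}.
Read 'b': q1→{q4, q5}, q2→{q0, q3, q6}, q4→{q0}, q5→{q1, q3, q6}, q6→{q3, q6}, q7→∅; union {q0, q1, q3, q4, q5, q6}; ε-closure = {q0, q1, q2, q3, q4, q5, q6, q7}.
Read 'b': q0→∅, q1→{q4, q5}, q2→{q0, q3, q6}, q3→{q0, q4, q7}, q4→{q0}, q5→{q1, q3, q6}, q6→{q3, q6}, q7→∅; union {q0, q1, q3, q4, q5, q6, q7}; ε-closure = {q0, q1, q2, q3, q4, q5, q6, q7}.
Read 'c': q0→{q4, q5, q7}, q1→∅, q2→{q1, q7}, q3→{q4, q6}, q4→{q0, q2, q4}, q5→∅, q6→∅, q7→{q1}; now {q0, q1, q2, q4, q5, q6, q7}.
Read 'b': q0→∅, q1→{q4, q5}, q2→{q0, q3, q6}, q4→{q0}, q5→{q1, q3, q6}, q6→{q3, q6}, q7→∅; union {q0, q1, q3, q4, q5, q6}; ε-closure = {q0, q1, q2, q3, q4, q5, q6, q7}.
Read 'c': q0→{q4, q5, q7}, q1→∅, q2→{q1, q7}, q3→{q4, q6}, q4→{q0, q2, q4}, q5→∅, q6→∅, q7→{q1}; now {q0, q1, q2, q4, q5, q6, q7}.
The final set {q0, q1, q2, q4, q5, q6, q7} contains the accepting states q1, q2, q4, q7.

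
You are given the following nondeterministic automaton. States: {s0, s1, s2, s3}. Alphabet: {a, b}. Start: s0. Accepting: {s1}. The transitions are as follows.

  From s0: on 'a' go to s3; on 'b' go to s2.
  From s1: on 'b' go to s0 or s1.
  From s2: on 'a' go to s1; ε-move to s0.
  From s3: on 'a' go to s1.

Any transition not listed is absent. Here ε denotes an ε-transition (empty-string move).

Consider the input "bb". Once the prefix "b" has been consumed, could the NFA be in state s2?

Start in {s0}.
Read 'b': {s0} → {s0, s2}.
State s2 is in {s0, s2}.

Yes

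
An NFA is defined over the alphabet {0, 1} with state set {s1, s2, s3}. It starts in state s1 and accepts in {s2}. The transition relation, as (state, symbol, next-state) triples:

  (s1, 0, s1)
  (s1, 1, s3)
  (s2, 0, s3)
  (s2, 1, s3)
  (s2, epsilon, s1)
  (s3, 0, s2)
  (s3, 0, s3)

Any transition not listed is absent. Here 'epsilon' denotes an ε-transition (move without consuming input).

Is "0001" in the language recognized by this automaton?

No

Start in {s1}.
Read '0': {s1} → {s1}.
Read '0': {s1} → {s1}.
Read '0': {s1} → {s1}.
Read '1': {s1} → {s3}.
The final set {s3} contains no accepting state.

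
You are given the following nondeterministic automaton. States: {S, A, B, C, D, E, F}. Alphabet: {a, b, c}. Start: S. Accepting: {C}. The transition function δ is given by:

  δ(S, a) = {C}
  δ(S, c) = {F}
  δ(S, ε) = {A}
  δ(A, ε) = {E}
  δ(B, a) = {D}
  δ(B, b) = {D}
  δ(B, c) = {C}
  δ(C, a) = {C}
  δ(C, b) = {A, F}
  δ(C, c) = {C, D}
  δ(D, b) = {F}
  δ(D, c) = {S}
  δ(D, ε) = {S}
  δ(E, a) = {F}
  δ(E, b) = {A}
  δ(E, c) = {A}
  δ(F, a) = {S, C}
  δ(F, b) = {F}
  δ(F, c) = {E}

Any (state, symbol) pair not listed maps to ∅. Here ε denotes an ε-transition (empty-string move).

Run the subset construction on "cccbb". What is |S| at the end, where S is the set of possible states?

Start: ε-closure({S}) = {S, A, E}.
Read 'c': {S, A, E} → {A, E, F}.
Read 'c': {A, E, F} → {A, E}.
Read 'c': {A, E} → {A, E}.
Read 'b': {A, E} → {A, E}.
Read 'b': {A, E} → {A, E}.
That set has 2 states.

2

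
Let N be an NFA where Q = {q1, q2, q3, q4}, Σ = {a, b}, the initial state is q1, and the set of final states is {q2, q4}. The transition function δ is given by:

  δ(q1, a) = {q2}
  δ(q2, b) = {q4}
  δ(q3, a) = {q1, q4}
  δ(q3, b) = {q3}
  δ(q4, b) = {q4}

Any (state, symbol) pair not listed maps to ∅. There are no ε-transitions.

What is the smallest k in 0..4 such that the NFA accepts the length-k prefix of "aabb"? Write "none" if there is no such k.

1

Start in {q1}.
Read 'a': q1→{q2}; now {q2}.
None of the earlier sets intersect F, but {q2} does.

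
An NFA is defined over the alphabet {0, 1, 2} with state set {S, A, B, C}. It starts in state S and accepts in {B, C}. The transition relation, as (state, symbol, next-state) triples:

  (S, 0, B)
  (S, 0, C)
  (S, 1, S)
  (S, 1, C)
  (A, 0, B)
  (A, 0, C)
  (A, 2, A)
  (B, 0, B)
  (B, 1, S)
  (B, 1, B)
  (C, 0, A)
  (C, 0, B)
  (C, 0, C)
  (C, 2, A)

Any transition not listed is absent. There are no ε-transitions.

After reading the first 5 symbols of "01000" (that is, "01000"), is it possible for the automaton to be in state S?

Start in {S}.
Read '0': S→{B, C}; now {B, C}.
Read '1': B→{S, B}, C→∅; now {S, B}.
Read '0': S→{B, C}, B→{B}; now {B, C}.
Read '0': B→{B}, C→{A, B, C}; now {A, B, C}.
Read '0': A→{B, C}, B→{B}, C→{A, B, C}; now {A, B, C}.
State S is not in {A, B, C}.

No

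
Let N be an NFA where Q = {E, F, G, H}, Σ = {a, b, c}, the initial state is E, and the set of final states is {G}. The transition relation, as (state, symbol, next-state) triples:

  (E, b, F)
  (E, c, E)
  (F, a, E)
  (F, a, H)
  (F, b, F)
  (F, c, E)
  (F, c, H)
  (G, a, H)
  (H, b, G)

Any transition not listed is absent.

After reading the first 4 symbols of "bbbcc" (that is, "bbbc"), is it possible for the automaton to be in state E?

Yes

Start in {E}.
Read 'b': E→{F}; now {F}.
Read 'b': F→{F}; now {F}.
Read 'b': F→{F}; now {F}.
Read 'c': F→{E, H}; now {E, H}.
State E is in {E, H}.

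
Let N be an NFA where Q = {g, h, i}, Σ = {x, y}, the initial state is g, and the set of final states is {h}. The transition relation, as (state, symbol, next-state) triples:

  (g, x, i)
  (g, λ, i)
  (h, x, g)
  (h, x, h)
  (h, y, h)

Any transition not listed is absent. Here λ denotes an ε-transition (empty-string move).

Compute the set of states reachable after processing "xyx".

∅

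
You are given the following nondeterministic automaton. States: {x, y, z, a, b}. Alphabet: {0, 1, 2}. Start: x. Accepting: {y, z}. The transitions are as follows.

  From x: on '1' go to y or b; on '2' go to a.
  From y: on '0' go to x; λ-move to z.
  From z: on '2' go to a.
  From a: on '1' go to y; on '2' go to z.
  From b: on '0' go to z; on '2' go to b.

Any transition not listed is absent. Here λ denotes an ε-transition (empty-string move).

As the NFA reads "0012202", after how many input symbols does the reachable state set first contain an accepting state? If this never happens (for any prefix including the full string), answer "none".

Start in {x}.
Read '0': x→∅; now ∅.
The set is empty and remains empty for the remaining 6 symbols.
No reachable set along the way intersects F.

none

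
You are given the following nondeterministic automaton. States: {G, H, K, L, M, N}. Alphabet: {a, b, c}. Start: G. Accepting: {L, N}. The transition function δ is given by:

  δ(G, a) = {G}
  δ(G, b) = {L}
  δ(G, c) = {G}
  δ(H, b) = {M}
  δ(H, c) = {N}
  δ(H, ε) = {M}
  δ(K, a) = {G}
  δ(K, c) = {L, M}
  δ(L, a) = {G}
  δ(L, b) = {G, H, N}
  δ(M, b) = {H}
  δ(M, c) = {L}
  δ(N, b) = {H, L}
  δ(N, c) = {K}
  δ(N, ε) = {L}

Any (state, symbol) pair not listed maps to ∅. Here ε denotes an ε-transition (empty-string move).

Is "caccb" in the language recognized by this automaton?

Start in {G}.
Read 'c': G→{G}; now {G}.
Read 'a': G→{G}; now {G}.
Read 'c': G→{G}; now {G}.
Read 'c': G→{G}; now {G}.
Read 'b': G→{L}; now {L}.
The final set {L} contains the accepting state L.

Yes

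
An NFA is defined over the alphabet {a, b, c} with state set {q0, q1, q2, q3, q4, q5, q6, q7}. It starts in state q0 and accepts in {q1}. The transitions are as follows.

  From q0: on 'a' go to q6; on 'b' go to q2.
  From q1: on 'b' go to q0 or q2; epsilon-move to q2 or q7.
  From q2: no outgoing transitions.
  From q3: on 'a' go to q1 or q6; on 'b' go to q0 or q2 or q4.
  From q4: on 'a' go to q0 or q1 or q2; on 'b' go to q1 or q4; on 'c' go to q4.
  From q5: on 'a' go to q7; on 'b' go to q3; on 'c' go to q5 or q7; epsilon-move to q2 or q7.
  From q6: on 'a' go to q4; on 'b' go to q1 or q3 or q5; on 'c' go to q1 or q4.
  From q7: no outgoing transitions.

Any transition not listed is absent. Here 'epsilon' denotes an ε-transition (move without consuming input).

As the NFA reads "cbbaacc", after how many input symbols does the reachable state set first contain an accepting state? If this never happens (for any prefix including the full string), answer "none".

none

Start in {q0}.
Read 'c': q0→∅; now ∅.
The set is empty and remains empty for the remaining 6 symbols.
No reachable set along the way intersects F.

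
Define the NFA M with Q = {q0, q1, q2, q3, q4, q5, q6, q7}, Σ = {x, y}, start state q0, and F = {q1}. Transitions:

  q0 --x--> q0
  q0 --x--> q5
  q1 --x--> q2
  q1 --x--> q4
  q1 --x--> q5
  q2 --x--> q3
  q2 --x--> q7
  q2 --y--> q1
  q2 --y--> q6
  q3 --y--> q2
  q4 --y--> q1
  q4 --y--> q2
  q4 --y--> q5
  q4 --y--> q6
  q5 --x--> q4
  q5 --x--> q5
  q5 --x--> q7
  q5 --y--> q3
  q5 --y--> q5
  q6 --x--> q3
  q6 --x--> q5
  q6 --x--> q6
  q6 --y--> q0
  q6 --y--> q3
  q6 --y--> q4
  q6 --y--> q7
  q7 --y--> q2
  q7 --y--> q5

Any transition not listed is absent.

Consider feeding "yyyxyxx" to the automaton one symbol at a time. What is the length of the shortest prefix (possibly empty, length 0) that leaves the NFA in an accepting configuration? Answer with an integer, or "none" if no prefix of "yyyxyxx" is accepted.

none

Start in {q0}.
Read 'y': q0→∅; now ∅.
The set is empty and remains empty for the remaining 6 symbols.
No reachable set along the way intersects F.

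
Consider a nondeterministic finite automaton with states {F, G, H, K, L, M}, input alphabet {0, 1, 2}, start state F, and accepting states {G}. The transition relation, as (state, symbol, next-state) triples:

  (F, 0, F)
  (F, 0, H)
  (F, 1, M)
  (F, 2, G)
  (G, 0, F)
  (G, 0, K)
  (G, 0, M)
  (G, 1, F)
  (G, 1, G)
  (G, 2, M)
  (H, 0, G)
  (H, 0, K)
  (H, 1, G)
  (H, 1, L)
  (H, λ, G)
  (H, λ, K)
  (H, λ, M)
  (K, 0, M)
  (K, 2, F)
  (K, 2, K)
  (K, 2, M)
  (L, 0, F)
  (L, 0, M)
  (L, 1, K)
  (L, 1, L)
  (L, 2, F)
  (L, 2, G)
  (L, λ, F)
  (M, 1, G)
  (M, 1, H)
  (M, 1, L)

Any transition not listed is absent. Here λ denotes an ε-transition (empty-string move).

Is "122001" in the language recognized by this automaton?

No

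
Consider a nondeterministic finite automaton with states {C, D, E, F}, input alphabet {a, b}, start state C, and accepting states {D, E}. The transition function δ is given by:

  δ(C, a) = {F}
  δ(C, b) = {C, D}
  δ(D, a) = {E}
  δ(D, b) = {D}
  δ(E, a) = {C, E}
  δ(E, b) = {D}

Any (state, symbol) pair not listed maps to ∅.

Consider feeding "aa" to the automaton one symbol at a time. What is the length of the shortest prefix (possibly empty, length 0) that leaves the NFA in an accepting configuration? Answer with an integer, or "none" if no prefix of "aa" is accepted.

Start in {C}.
Read 'a': C→{F}; now {F}.
Read 'a': F→∅; now ∅.
No reachable set along the way intersects F.

none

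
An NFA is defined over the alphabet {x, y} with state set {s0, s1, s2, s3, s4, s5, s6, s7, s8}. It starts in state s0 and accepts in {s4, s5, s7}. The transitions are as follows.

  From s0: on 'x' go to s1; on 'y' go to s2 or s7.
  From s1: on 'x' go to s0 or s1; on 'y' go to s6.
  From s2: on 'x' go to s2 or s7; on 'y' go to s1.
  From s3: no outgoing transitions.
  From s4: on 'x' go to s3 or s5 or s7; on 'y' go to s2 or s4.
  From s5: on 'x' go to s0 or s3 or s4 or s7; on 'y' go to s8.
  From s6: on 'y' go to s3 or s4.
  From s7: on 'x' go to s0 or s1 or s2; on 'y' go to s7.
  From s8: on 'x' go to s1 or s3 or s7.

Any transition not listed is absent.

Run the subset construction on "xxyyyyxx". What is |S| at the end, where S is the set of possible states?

Start in {s0}.
Read 'x': {s0} → {s1}.
Read 'x': {s1} → {s0, s1}.
Read 'y': {s0, s1} → {s2, s6, s7}.
Read 'y': {s2, s6, s7} → {s1, s3, s4, s7}.
Read 'y': {s1, s3, s4, s7} → {s2, s4, s6, s7}.
Read 'y': {s2, s4, s6, s7} → {s1, s2, s3, s4, s7}.
Read 'x': {s1, s2, s3, s4, s7} → {s0, s1, s2, s3, s5, s7}.
Read 'x': {s0, s1, s2, s3, s5, s7} → {s0, s1, s2, s3, s4, s7}.
That set has 6 states.

6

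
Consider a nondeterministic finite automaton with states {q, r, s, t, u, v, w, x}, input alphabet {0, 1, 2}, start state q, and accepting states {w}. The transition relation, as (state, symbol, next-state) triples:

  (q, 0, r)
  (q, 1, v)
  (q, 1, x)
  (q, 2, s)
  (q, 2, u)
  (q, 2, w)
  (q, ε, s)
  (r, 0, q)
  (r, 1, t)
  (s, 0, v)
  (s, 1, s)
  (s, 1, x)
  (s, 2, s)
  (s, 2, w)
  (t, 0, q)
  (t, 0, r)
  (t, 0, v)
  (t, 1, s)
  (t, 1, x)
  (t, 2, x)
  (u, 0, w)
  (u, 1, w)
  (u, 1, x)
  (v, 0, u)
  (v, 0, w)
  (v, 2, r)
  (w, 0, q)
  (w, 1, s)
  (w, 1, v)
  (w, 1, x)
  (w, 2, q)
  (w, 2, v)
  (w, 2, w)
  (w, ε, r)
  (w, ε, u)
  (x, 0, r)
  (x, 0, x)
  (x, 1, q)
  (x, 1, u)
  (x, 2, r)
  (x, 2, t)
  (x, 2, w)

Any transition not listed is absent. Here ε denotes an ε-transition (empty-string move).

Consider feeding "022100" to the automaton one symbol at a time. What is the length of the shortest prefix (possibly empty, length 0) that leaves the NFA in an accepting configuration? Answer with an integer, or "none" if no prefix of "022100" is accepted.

none

Start: ε-closure({q}) = {q, s}.
Read '0': q→{r}, s→{v}; now {r, v}.
Read '2': r→∅, v→{r}; now {r}.
Read '2': r→∅; now ∅.
The set is empty and remains empty for the remaining 3 symbols.
No reachable set along the way intersects F.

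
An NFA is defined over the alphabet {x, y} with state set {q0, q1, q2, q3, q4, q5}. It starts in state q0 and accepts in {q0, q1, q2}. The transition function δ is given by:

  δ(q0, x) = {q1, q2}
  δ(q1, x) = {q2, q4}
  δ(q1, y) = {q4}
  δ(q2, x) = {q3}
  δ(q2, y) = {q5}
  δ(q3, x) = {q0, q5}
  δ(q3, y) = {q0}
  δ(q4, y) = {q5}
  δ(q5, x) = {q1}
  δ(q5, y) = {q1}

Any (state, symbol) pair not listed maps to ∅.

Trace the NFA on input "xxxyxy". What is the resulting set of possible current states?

{q4, q5}

Start in {q0}.
Read 'x': q0→{q1, q2}; now {q1, q2}.
Read 'x': q1→{q2, q4}, q2→{q3}; now {q2, q3, q4}.
Read 'x': q2→{q3}, q3→{q0, q5}, q4→∅; now {q0, q3, q5}.
Read 'y': q0→∅, q3→{q0}, q5→{q1}; now {q0, q1}.
Read 'x': q0→{q1, q2}, q1→{q2, q4}; now {q1, q2, q4}.
Read 'y': q1→{q4}, q2→{q5}, q4→{q5}; now {q4, q5}.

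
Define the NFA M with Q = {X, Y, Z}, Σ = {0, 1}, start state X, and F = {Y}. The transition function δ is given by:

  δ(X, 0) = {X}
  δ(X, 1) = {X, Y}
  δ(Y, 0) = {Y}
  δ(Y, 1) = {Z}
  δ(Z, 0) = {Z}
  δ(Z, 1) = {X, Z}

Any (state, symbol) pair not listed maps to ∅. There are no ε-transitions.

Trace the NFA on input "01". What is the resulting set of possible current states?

Start in {X}.
Read '0': X→{X}; now {X}.
Read '1': X→{X, Y}; now {X, Y}.

{X, Y}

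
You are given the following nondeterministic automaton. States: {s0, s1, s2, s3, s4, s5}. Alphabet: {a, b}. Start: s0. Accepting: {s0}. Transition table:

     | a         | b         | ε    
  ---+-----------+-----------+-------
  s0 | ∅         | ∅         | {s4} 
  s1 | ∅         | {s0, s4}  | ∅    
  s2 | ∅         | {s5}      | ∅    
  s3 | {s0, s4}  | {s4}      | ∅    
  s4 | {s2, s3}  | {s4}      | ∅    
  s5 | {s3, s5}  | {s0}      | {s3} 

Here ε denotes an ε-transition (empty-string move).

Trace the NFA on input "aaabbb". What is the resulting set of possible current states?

Start: ε-closure({s0}) = {s0, s4}.
Read 'a': {s0, s4} → {s2, s3}.
Read 'a': {s2, s3} → {s0, s4}.
Read 'a': {s0, s4} → {s2, s3}.
Read 'b': {s2, s3} → {s3, s4, s5}.
Read 'b': {s3, s4, s5} → {s0, s4}.
Read 'b': {s0, s4} → {s4}.

{s4}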